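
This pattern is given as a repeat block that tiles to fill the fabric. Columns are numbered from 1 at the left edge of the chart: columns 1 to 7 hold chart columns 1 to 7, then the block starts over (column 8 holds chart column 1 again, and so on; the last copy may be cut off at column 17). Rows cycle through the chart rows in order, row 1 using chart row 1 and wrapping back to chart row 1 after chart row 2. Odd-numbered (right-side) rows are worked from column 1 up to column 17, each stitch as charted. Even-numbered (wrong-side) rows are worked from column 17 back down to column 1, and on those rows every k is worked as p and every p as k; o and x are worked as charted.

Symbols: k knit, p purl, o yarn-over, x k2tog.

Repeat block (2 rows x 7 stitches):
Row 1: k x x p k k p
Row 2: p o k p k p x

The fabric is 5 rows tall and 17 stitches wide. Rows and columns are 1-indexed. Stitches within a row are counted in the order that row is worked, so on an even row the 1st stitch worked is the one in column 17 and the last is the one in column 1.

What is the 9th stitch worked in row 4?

Row 4: (4-1) mod 2 = 1, so use chart row 2. Even row -> WS.
Chart row 2 tiled across columns 1-17: p o k p k p x p o k p k p x p o k
Wrong side: read the tiled row from column 17 down to 1 and exchange k with p (leave o, x).
Row 4 as worked: p o k x k p k p o k x k p k p o k
Counting 9 along the worked row gives o.

Stitch:
o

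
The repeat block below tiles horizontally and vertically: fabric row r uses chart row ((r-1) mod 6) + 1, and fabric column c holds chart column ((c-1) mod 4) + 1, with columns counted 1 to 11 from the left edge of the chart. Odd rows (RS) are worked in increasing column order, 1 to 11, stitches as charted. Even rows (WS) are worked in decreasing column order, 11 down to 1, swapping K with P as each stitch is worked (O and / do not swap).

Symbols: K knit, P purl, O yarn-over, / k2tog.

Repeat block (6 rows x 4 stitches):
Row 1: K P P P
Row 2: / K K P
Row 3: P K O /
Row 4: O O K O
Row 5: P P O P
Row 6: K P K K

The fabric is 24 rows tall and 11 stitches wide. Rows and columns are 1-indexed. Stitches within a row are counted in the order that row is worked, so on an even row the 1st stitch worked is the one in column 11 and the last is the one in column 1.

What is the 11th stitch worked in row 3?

For row 3: chart row = ((3-1) mod 6) + 1 = 3; this is a RS (odd) row.
Chart row 3 tiled across columns 1-11: P K O / P K O / P K O
Right side: take the tiled row as-is (worked left to right from column 1).
Counting 11 along the worked row gives O.

== STITCH ==
O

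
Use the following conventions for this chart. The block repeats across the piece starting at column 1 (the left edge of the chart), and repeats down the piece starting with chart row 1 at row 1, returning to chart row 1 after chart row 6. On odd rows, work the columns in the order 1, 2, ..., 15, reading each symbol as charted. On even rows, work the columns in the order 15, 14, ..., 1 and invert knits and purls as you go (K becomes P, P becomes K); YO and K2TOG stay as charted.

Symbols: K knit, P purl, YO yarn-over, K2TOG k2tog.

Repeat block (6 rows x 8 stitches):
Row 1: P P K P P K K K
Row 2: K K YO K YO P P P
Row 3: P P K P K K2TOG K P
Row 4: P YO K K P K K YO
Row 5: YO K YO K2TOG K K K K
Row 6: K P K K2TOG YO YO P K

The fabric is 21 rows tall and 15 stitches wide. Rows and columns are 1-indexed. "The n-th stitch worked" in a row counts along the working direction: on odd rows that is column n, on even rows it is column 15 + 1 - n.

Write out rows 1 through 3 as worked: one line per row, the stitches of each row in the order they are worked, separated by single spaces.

Row 1: chart row 1, RS - tile across columns 1-15 and work as-is.
Row 2: chart row 2, WS - tiled (columns 1-15): K K YO K YO P P P K K YO K YO P P; work from column 15 back to 1 with K<->P swapped.
Row 3: chart row 3, RS - tile across columns 1-15 and work as-is.

Rows as worked:
P P K P P K K K P P K P P K K
K K YO P YO P P K K K YO P YO P P
P P K P K K2TOG K P P P K P K K2TOG K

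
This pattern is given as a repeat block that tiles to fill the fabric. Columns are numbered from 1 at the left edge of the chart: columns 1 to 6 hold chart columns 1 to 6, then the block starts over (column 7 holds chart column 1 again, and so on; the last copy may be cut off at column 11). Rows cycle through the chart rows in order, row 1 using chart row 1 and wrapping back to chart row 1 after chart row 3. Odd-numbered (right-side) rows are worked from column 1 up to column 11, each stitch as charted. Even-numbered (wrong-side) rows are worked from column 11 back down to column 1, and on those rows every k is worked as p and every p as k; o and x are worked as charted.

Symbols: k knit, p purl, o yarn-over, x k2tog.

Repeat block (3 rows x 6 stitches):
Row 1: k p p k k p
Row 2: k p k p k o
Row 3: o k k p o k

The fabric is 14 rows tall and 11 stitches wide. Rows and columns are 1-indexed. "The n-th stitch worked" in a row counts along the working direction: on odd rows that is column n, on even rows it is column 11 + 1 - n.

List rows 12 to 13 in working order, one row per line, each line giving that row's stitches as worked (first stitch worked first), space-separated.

Row 12: chart row 3, WS - tiled (columns 1-11): o k k p o k o k k p o; work from column 11 back to 1 with k<->p swapped.
Row 13: chart row 1, RS - tile across columns 1-11 and work as-is.

Rows as worked:
o k p p o p o k p p o
k p p k k p k p p k k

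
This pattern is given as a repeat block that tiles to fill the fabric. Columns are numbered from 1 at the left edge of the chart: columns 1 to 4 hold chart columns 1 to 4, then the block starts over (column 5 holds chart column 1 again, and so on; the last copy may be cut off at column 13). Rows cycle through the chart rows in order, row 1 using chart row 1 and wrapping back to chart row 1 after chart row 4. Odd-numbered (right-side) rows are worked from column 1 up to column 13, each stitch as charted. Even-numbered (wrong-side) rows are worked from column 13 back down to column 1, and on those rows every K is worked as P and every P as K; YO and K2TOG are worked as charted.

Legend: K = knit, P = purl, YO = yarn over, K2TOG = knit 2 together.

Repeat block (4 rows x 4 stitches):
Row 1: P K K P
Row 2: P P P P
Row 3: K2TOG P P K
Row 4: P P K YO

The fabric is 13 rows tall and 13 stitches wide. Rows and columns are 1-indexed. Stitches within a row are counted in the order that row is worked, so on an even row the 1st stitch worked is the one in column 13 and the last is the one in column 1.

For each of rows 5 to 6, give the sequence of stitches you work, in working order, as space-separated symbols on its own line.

== ROWS AS WORKED ==
P K K P P K K P P K K P P
K K K K K K K K K K K K K

Derivation:
Row 5: chart row 1, RS - tile across columns 1-13 and work as-is.
Row 6: chart row 2, WS - tiled (columns 1-13): P P P P P P P P P P P P P; work from column 13 back to 1 with K<->P swapped.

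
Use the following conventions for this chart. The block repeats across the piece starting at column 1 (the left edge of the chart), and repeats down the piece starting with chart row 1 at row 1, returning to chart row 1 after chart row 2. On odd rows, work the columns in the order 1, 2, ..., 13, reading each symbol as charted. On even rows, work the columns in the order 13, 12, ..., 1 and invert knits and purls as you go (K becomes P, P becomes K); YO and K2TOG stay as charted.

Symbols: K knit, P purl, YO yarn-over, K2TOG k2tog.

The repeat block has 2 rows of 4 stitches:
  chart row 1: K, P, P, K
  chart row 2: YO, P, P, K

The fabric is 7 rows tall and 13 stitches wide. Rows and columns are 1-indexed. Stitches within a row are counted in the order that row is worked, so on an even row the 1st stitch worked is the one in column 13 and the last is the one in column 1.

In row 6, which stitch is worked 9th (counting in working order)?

Result:
YO

Derivation:
Row 6 uses chart row ((6-1) mod 2)+1 = 2. Row 6 is even, so WS.
Chart row 2 tiled across columns 1-13: YO P P K YO P P K YO P P K YO
WS: work from column 13 back to column 1 (reverse the tiled row), swapping K<->P (YO and K2TOG unchanged).
Row 6 as worked: YO P K K YO P K K YO P K K YO
Stitch 9 in working order -> YO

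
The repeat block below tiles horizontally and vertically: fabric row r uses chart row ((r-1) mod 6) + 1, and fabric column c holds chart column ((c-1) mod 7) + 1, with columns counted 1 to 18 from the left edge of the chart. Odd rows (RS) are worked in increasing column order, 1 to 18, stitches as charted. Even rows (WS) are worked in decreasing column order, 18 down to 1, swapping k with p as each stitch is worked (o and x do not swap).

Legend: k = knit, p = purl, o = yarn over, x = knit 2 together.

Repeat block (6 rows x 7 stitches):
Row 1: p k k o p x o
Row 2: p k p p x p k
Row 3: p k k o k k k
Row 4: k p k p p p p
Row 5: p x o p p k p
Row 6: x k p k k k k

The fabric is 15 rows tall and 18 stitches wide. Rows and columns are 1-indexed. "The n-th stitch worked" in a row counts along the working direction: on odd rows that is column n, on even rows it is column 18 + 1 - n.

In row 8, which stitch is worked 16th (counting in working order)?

Row 8: (8-1) mod 6 = 1, so use chart row 2. Even row -> WS.
Chart row 2 tiled across columns 1-18: p k p p x p k p k p p x p k p k p p
WS: work from column 18 back to column 1 (reverse the tiled row), swapping k<->p (o and x unchanged).
Row 8 as worked: k k p k p k x k k p k p k x k k p k
Stitch 16 in working order -> k

Result:
k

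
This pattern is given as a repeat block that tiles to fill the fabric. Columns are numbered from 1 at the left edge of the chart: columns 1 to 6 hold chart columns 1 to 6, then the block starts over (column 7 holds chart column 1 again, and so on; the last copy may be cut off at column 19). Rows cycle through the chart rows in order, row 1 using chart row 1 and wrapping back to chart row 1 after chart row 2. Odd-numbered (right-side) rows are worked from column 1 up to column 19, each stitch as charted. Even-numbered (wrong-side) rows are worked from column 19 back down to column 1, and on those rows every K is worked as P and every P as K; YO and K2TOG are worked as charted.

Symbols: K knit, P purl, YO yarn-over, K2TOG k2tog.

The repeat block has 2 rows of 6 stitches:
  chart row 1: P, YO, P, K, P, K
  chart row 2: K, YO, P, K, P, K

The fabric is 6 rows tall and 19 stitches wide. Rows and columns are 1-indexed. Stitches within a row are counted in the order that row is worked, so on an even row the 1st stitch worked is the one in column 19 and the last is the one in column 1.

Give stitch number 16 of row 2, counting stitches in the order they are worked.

== STITCH ==
P

Derivation:
Row 2 uses chart row ((2-1) mod 2)+1 = 2. Row 2 is even, so WS.
Chart row 2 tiled across columns 1-19: K YO P K P K K YO P K P K K YO P K P K K
WS row: flip the tiled sequence (start at column 19) and apply K<->P; YO and K2TOG stay.
Row 2 as worked: P P K P K YO P P K P K YO P P K P K YO P
Counting 16 along the worked row gives P.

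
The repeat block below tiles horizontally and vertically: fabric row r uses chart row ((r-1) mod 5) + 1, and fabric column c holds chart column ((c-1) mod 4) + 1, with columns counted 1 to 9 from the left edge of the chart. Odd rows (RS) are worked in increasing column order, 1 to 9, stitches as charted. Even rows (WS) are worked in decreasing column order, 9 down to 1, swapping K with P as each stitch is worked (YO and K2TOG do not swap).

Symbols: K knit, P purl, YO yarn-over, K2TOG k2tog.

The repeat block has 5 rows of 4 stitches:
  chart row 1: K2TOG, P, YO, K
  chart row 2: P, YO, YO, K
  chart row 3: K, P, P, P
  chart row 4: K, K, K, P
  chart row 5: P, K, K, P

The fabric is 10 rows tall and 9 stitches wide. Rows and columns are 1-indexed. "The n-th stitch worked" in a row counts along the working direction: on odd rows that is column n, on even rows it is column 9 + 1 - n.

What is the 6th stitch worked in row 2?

Result:
P

Derivation:
Row 2 uses chart row ((2-1) mod 5)+1 = 2. Row 2 is even, so WS.
Chart row 2 tiled across columns 1-9: P YO YO K P YO YO K P
Wrong side: read the tiled row from column 9 down to 1 and exchange K with P (leave YO, K2TOG).
Row 2 as worked: K P YO YO K P YO YO K
The 6th stitch worked is P.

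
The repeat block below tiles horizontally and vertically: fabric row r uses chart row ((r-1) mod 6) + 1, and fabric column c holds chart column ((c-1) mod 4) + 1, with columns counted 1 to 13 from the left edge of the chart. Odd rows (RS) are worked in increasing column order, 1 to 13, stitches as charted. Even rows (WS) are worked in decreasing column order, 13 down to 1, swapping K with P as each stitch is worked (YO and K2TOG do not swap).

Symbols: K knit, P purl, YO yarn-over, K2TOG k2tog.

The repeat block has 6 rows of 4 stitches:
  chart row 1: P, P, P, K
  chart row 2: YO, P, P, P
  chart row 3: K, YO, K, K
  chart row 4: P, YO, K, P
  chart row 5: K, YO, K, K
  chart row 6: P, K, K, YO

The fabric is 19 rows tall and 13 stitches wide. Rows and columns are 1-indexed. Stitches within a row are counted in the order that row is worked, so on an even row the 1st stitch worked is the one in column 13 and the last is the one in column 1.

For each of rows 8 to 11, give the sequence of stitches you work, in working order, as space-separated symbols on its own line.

Row 8: chart row 2, WS - tiled (columns 1-13): YO P P P YO P P P YO P P P YO; work from column 13 back to 1 with K<->P swapped.
Row 9: chart row 3, RS - tile across columns 1-13 and work as-is.
Row 10: chart row 4, WS - tiled (columns 1-13): P YO K P P YO K P P YO K P P; work from column 13 back to 1 with K<->P swapped.
Row 11: chart row 5, RS - tile across columns 1-13 and work as-is.

== ROWS AS WORKED ==
YO K K K YO K K K YO K K K YO
K YO K K K YO K K K YO K K K
K K P YO K K P YO K K P YO K
K YO K K K YO K K K YO K K K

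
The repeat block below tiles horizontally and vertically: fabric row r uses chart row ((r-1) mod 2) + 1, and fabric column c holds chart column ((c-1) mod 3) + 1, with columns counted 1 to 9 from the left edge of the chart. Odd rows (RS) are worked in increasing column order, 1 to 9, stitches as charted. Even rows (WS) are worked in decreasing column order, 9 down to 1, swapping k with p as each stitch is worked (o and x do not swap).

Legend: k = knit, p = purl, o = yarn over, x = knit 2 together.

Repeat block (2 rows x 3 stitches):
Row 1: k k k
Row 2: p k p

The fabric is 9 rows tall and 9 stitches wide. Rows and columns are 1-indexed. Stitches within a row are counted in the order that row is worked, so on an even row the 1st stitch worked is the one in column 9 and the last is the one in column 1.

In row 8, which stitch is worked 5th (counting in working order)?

Row 8 uses chart row ((8-1) mod 2)+1 = 2. Row 8 is even, so WS.
Chart row 2 tiled across columns 1-9: p k p p k p p k p
Wrong side: read the tiled row from column 9 down to 1 and exchange k with p (leave o, x).
Row 8 as worked: k p k k p k k p k
Counting 5 along the worked row gives p.

Result:
p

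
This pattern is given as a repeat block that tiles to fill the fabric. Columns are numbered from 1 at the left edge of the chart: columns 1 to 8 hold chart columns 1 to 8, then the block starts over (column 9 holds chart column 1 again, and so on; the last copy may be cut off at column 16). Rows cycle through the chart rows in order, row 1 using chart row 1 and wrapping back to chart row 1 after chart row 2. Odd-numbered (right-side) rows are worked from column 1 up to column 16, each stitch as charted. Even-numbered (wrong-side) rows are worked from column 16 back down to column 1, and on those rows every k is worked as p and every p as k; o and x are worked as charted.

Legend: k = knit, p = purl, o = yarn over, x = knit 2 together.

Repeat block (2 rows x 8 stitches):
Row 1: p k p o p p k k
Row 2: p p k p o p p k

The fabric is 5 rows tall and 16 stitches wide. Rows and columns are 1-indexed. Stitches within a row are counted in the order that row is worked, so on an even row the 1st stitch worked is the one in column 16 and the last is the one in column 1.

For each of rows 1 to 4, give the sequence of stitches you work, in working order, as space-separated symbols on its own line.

Row 1: chart row 1, RS - tile across columns 1-16 and work as-is.
Row 2: chart row 2, WS - tiled (columns 1-16): p p k p o p p k p p k p o p p k; work from column 16 back to 1 with k<->p swapped.
Row 3: chart row 1, RS - tile across columns 1-16 and work as-is.
Row 4: chart row 2, WS - tiled (columns 1-16): p p k p o p p k p p k p o p p k; work from column 16 back to 1 with k<->p swapped.

Rows as worked:
p k p o p p k k p k p o p p k k
p k k o k p k k p k k o k p k k
p k p o p p k k p k p o p p k k
p k k o k p k k p k k o k p k k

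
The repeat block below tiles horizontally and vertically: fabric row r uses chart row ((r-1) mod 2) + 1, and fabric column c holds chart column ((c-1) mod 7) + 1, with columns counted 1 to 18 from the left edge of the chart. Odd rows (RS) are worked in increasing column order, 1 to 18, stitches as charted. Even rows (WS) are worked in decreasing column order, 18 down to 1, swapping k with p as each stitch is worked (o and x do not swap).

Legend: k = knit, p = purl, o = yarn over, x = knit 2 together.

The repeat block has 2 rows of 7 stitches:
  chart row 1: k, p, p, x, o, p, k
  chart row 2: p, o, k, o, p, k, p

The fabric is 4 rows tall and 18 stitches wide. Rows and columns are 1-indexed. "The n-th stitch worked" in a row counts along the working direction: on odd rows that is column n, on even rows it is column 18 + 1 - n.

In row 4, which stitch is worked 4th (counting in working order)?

== STITCH ==
k

Derivation:
Row 4: (4-1) mod 2 = 1, so use chart row 2. Even row -> WS.
Chart row 2 tiled across columns 1-18: p o k o p k p p o k o p k p p o k o
WS: work from column 18 back to column 1 (reverse the tiled row), swapping k<->p (o and x unchanged).
Row 4 as worked: o p o k k p k o p o k k p k o p o k
Counting 4 along the worked row gives k.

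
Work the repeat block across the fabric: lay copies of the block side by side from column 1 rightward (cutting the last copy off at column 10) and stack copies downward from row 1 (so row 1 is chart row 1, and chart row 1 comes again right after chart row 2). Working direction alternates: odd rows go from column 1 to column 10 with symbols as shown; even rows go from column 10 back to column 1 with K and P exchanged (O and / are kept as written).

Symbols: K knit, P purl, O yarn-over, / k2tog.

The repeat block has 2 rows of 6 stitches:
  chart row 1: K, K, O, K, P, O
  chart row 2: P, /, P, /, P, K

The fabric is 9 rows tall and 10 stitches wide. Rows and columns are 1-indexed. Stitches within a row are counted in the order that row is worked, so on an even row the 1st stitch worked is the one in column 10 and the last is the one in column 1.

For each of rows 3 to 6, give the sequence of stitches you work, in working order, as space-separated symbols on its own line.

== ROWS AS WORKED ==
K K O K P O K K O K
/ K / K P K / K / K
K K O K P O K K O K
/ K / K P K / K / K

Derivation:
Row 3: chart row 1, RS - tile across columns 1-10 and work as-is.
Row 4: chart row 2, WS - tiled (columns 1-10): P / P / P K P / P /; work from column 10 back to 1 with K<->P swapped.
Row 5: chart row 1, RS - tile across columns 1-10 and work as-is.
Row 6: chart row 2, WS - tiled (columns 1-10): P / P / P K P / P /; work from column 10 back to 1 with K<->P swapped.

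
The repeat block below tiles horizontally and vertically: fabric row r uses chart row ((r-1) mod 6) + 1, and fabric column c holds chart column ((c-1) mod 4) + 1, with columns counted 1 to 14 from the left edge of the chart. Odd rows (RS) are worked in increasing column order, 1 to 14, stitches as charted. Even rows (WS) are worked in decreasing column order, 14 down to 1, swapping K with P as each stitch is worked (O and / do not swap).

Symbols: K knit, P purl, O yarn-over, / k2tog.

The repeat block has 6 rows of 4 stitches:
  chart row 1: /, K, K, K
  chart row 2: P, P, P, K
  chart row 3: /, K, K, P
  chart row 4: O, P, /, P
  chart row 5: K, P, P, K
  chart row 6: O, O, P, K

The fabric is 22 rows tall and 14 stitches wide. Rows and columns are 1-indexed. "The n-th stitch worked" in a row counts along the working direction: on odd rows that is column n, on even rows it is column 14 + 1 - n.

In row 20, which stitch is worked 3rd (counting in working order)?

Row 20: (20-1) mod 6 = 1, so use chart row 2. Even row -> WS.
Chart row 2 tiled across columns 1-14: P P P K P P P K P P P K P P
WS: work from column 14 back to column 1 (reverse the tiled row), swapping K<->P (O and / unchanged).
Row 20 as worked: K K P K K K P K K K P K K K
The 3rd stitch worked is P.

Result:
P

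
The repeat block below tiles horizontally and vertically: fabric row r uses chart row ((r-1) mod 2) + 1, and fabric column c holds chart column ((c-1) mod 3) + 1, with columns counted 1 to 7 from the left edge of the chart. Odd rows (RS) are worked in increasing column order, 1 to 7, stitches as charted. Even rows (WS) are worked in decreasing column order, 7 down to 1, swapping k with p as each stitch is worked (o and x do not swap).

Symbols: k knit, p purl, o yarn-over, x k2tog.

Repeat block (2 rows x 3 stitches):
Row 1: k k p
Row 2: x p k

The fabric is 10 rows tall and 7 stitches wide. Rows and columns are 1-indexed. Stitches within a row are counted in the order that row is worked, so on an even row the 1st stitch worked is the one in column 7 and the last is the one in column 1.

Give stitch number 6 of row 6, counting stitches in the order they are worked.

Row 6: (6-1) mod 2 = 1, so use chart row 2. Even row -> WS.
Chart row 2 tiled across columns 1-7: x p k x p k x
WS row: flip the tiled sequence (start at column 7) and apply k<->p; o and x stay.
Row 6 as worked: x p k x p k x
The 6th stitch worked is k.

== STITCH ==
k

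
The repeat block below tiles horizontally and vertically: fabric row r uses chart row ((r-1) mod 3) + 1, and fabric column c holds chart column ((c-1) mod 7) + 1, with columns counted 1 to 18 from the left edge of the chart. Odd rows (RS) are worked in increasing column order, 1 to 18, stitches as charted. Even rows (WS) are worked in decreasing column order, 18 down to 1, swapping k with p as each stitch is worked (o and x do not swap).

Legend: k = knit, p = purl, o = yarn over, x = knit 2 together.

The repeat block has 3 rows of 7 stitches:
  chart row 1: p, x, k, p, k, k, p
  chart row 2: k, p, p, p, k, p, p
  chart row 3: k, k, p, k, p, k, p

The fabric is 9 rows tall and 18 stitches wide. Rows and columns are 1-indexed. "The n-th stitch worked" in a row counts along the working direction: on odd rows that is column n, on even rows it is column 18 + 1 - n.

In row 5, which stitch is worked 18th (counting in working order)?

Stitch:
p

Derivation:
Row 5 uses chart row ((5-1) mod 3)+1 = 2. Row 5 is odd, so RS.
Chart row 2 tiled across columns 1-18: k p p p k p p k p p p k p p k p p p
Right side: take the tiled row as-is (worked left to right from column 1).
The 18th stitch worked is p.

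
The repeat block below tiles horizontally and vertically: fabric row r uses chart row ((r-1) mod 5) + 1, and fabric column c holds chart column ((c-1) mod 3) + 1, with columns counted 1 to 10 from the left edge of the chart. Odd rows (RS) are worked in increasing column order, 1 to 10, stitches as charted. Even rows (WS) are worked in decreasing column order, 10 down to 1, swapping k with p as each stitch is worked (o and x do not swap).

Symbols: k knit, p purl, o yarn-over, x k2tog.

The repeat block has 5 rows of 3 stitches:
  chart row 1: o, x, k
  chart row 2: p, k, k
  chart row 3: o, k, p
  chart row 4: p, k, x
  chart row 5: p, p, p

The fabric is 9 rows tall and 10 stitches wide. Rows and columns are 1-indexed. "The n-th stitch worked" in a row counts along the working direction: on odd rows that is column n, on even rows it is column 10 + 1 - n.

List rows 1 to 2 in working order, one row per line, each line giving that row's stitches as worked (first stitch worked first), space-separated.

Row 1: chart row 1, RS - tile across columns 1-10 and work as-is.
Row 2: chart row 2, WS - tiled (columns 1-10): p k k p k k p k k p; work from column 10 back to 1 with k<->p swapped.

Result:
o x k o x k o x k o
k p p k p p k p p k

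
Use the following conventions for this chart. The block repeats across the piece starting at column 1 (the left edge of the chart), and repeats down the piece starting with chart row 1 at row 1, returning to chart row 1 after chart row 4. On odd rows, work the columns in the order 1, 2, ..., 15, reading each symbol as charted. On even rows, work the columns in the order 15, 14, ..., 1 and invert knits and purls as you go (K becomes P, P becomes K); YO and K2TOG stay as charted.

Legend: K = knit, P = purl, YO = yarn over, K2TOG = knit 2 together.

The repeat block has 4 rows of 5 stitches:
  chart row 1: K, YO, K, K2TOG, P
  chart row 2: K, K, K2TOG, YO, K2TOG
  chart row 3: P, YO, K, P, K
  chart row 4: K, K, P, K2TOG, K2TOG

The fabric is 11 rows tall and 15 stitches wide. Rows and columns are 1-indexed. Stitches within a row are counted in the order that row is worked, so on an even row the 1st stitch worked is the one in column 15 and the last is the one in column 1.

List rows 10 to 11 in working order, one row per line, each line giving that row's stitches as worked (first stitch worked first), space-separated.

== ROWS AS WORKED ==
K2TOG YO K2TOG P P K2TOG YO K2TOG P P K2TOG YO K2TOG P P
P YO K P K P YO K P K P YO K P K

Derivation:
Row 10: chart row 2, WS - tiled (columns 1-15): K K K2TOG YO K2TOG K K K2TOG YO K2TOG K K K2TOG YO K2TOG; work from column 15 back to 1 with K<->P swapped.
Row 11: chart row 3, RS - tile across columns 1-15 and work as-is.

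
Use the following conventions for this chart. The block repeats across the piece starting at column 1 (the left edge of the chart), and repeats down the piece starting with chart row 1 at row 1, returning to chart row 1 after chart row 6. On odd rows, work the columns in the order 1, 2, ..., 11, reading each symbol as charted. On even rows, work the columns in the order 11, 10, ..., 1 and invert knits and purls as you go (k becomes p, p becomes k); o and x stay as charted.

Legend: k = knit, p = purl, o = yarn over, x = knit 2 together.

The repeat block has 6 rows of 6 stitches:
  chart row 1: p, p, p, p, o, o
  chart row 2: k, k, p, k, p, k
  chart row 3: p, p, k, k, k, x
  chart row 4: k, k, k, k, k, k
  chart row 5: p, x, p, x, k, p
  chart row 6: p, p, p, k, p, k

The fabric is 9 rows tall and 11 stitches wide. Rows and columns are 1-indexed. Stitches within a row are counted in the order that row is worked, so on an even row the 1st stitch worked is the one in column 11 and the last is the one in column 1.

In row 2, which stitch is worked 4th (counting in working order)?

== STITCH ==
p

Derivation:
For row 2: chart row = ((2-1) mod 6) + 1 = 2; this is a WS (even) row.
Chart row 2 tiled across columns 1-11: k k p k p k k k p k p
WS row: flip the tiled sequence (start at column 11) and apply k<->p; o and x stay.
Row 2 as worked: k p k p p p k p k p p
Counting 4 along the worked row gives p.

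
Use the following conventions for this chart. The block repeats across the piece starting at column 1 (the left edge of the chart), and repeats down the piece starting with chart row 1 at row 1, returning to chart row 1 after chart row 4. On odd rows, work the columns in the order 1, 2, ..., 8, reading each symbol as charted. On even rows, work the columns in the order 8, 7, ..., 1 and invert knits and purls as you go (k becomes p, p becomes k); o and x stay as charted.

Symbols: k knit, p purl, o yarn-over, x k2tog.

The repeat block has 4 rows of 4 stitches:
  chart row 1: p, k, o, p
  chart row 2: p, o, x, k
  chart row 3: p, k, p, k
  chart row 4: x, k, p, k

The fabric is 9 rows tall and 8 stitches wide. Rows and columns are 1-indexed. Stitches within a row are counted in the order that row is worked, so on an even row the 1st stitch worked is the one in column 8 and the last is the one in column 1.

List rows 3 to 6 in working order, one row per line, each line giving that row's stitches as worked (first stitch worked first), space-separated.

== ROWS AS WORKED ==
p k p k p k p k
p k p x p k p x
p k o p p k o p
p x o k p x o k

Derivation:
Row 3: chart row 3, RS - tile across columns 1-8 and work as-is.
Row 4: chart row 4, WS - tiled (columns 1-8): x k p k x k p k; work from column 8 back to 1 with k<->p swapped.
Row 5: chart row 1, RS - tile across columns 1-8 and work as-is.
Row 6: chart row 2, WS - tiled (columns 1-8): p o x k p o x k; work from column 8 back to 1 with k<->p swapped.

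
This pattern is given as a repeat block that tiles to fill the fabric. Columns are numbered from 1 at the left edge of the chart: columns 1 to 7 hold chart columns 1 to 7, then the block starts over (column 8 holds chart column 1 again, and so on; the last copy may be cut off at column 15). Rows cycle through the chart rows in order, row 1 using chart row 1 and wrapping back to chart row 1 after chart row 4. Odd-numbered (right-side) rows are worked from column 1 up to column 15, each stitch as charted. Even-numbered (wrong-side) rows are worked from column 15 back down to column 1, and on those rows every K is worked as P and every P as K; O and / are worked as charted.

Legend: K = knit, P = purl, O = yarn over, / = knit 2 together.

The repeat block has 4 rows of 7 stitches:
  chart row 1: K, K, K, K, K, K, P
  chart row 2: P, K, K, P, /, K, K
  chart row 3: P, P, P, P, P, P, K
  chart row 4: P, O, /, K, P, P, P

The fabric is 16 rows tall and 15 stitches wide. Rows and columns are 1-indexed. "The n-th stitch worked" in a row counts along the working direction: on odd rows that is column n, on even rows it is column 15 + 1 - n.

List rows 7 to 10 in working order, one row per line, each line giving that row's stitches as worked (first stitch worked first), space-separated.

Rows as worked:
P P P P P P K P P P P P P K P
K K K K P / O K K K K P / O K
K K K K K K P K K K K K K P K
K P P / K P P K P P / K P P K

Derivation:
Row 7: chart row 3, RS - tile across columns 1-15 and work as-is.
Row 8: chart row 4, WS - tiled (columns 1-15): P O / K P P P P O / K P P P P; work from column 15 back to 1 with K<->P swapped.
Row 9: chart row 1, RS - tile across columns 1-15 and work as-is.
Row 10: chart row 2, WS - tiled (columns 1-15): P K K P / K K P K K P / K K P; work from column 15 back to 1 with K<->P swapped.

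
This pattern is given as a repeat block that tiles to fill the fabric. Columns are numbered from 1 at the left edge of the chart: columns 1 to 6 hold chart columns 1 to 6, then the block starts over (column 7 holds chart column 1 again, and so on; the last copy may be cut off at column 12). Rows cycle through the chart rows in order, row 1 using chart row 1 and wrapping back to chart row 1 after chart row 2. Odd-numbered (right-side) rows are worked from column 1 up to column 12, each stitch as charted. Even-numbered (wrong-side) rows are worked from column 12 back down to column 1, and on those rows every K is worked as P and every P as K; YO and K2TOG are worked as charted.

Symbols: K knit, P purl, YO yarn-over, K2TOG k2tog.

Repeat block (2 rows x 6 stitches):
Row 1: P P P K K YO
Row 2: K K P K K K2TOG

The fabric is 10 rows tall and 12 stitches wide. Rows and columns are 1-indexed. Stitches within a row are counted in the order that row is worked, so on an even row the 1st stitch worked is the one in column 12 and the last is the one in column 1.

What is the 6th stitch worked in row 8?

Result:
P

Derivation:
Row 8 uses chart row ((8-1) mod 2)+1 = 2. Row 8 is even, so WS.
Chart row 2 tiled across columns 1-12: K K P K K K2TOG K K P K K K2TOG
Wrong side: read the tiled row from column 12 down to 1 and exchange K with P (leave YO, K2TOG).
Row 8 as worked: K2TOG P P K P P K2TOG P P K P P
Stitch 6 in working order -> P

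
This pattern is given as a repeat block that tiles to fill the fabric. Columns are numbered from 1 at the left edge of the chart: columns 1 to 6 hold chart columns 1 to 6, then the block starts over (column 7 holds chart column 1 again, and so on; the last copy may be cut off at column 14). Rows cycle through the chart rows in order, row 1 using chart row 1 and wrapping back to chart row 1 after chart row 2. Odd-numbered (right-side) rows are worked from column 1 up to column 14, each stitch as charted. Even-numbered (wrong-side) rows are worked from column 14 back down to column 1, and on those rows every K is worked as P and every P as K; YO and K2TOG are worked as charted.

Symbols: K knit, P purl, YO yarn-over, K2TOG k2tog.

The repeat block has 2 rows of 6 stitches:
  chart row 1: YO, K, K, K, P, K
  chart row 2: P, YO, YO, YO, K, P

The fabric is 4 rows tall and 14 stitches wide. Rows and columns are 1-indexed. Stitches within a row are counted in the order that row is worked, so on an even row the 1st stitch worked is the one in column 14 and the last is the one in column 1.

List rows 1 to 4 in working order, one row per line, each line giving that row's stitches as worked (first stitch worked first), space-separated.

Row 1: chart row 1, RS - tile across columns 1-14 and work as-is.
Row 2: chart row 2, WS - tiled (columns 1-14): P YO YO YO K P P YO YO YO K P P YO; work from column 14 back to 1 with K<->P swapped.
Row 3: chart row 1, RS - tile across columns 1-14 and work as-is.
Row 4: chart row 2, WS - tiled (columns 1-14): P YO YO YO K P P YO YO YO K P P YO; work from column 14 back to 1 with K<->P swapped.

Result:
YO K K K P K YO K K K P K YO K
YO K K P YO YO YO K K P YO YO YO K
YO K K K P K YO K K K P K YO K
YO K K P YO YO YO K K P YO YO YO K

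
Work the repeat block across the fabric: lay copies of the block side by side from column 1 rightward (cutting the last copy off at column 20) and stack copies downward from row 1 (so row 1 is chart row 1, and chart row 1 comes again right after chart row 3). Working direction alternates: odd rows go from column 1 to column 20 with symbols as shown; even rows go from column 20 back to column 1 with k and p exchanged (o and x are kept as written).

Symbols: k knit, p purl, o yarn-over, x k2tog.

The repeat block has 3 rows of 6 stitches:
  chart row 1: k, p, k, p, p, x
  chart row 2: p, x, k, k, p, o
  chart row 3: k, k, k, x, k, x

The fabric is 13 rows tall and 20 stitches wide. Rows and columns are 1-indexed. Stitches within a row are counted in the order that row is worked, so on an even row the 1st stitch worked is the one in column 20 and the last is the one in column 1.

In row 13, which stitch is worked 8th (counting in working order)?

Row 13 uses chart row ((13-1) mod 3)+1 = 1. Row 13 is odd, so RS.
Chart row 1 tiled across columns 1-20: k p k p p x k p k p p x k p k p p x k p
Right side: take the tiled row as-is (worked left to right from column 1).
Stitch 8 in working order -> p

== STITCH ==
p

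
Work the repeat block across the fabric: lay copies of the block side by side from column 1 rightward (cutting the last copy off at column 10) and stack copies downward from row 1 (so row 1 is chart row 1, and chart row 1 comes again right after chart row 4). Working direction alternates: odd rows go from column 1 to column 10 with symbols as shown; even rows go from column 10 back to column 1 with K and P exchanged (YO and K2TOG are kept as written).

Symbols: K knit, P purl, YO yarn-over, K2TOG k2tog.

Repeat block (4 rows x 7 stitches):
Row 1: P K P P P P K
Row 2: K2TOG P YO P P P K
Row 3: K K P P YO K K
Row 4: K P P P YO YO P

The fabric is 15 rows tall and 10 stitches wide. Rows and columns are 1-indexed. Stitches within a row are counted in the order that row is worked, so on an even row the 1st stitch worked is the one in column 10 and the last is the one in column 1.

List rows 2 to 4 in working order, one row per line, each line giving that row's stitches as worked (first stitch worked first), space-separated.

Row 2: chart row 2, WS - tiled (columns 1-10): K2TOG P YO P P P K K2TOG P YO; work from column 10 back to 1 with K<->P swapped.
Row 3: chart row 3, RS - tile across columns 1-10 and work as-is.
Row 4: chart row 4, WS - tiled (columns 1-10): K P P P YO YO P K P P; work from column 10 back to 1 with K<->P swapped.

== ROWS AS WORKED ==
YO K K2TOG P K K K YO K K2TOG
K K P P YO K K K K P
K K P K YO YO K K K P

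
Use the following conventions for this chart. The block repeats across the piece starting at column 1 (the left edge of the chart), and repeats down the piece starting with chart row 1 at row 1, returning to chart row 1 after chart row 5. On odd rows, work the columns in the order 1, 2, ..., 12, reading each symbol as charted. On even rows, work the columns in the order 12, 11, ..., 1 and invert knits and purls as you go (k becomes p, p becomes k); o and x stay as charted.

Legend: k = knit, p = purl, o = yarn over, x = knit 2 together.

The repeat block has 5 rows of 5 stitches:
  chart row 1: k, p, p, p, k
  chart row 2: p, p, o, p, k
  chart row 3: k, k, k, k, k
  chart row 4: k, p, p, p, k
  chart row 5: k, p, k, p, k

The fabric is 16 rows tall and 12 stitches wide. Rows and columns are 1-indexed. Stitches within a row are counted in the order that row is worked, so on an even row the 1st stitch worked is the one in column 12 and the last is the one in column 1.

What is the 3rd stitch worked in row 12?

Row 12 uses chart row ((12-1) mod 5)+1 = 2. Row 12 is even, so WS.
Chart row 2 tiled across columns 1-12: p p o p k p p o p k p p
WS: work from column 12 back to column 1 (reverse the tiled row), swapping k<->p (o and x unchanged).
Row 12 as worked: k k p k o k k p k o k k
Stitch 3 in working order -> p

== STITCH ==
p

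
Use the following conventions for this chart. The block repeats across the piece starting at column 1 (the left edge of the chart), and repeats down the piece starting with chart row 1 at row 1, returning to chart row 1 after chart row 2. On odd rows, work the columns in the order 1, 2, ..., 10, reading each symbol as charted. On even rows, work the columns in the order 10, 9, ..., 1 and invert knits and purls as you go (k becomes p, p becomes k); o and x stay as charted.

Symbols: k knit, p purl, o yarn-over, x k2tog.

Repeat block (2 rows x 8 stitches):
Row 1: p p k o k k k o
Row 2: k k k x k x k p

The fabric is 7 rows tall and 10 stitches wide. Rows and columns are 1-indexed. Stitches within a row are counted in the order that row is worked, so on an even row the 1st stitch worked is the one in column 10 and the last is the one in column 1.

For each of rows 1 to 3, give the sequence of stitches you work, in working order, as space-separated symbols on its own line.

Row 1: chart row 1, RS - tile across columns 1-10 and work as-is.
Row 2: chart row 2, WS - tiled (columns 1-10): k k k x k x k p k k; work from column 10 back to 1 with k<->p swapped.
Row 3: chart row 1, RS - tile across columns 1-10 and work as-is.

Result:
p p k o k k k o p p
p p k p x p x p p p
p p k o k k k o p p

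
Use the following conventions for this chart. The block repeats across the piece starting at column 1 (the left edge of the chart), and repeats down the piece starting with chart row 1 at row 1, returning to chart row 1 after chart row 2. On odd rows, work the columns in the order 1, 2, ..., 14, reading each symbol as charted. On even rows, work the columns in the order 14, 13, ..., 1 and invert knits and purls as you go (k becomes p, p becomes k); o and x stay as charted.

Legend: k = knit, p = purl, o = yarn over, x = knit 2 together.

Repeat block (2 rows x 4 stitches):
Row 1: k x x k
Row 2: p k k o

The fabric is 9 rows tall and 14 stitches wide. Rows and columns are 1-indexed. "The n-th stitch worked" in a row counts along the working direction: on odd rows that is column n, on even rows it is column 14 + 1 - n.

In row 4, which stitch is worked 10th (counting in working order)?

Row 4: (4-1) mod 2 = 1, so use chart row 2. Even row -> WS.
Chart row 2 tiled across columns 1-14: p k k o p k k o p k k o p k
WS row: flip the tiled sequence (start at column 14) and apply k<->p; o and x stay.
Row 4 as worked: p k o p p k o p p k o p p k
Counting 10 along the worked row gives k.

Stitch:
k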